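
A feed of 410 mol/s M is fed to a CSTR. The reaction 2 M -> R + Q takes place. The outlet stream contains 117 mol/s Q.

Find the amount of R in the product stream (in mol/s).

For Q: n = n₀ + 1ξ → 117 = 0 + 1ξ, giving ξ = 117 mol/s.
Outlet amounts (n = n₀ + ν ξ):
  M: 410 − 2(117) = 176
  R: 0 + 1(117) = 117
  Q: 0 + 1(117) = 117

117 mol/s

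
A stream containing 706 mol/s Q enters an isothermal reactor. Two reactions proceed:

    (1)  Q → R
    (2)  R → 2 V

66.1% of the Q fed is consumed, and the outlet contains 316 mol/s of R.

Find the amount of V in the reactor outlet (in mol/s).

Conversion of Q: Q consumed = 1ξ₁ = 0.661 × 706 → ξ₁ = 466.7 mol/s.
R balance: n_R = 0 + 1ξ₁ − 1ξ₂ = 316 → ξ₂ = (1·466.7 − 316)/1 = 150.7 mol/s.
Outlet amounts (n = n₀ + Σ ν·ξ):
  Q: 706 − 1(466.7) = 239.3
  R: 0 + 1(466.7) − 1(150.7) = 316
  V: 0 + 2(150.7) = 301.3

301 mol/s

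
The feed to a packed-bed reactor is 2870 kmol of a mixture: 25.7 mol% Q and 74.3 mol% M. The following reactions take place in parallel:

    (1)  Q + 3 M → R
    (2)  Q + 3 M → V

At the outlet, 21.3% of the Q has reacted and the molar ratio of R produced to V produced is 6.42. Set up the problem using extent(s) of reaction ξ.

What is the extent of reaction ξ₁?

Conversion of Q: Q consumed = 0.213 × 737.6 = 157.1 kmol = 1ξ₁ + 1ξ₂.
Selectivity: 1ξ₁ / (1ξ₂) = 6.42 → ξ₁ = 6.42 ξ₂.
Substitute: (1·6.42 + 1) ξ₂ = 157.1 → ξ₂ = 21.17 kmol, ξ₁ = 135.9 kmol.
Outlet amounts (n = n₀ + Σ ν·ξ):
  Q: 737.6 − 1(135.9) − 1(21.17) = 580.5
  M: 2132 − 3(135.9) − 3(21.17) = 1661
  R: 0 + 1(135.9) = 135.9
  V: 0 + 1(21.17) = 21.17

ξ₁ = 136 kmol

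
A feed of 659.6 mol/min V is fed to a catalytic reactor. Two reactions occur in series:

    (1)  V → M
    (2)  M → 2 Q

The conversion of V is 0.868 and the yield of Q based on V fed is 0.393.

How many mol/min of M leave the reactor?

Conversion of V: V consumed = 1ξ₁ = 0.868 × 659.6 → ξ₁ = 572.5 mol/min.
Yield of Q: 2ξ₂ / 659.6 = 0.393 → ξ₂ = 129.6 mol/min.
Outlet amounts (n = n₀ + Σ ν·ξ):
  V: 659.6 − 1(572.5) = 87.07
  M: 0 + 1(572.5) − 1(129.6) = 442.9
  Q: 0 + 2(129.6) = 259.2

443 mol/min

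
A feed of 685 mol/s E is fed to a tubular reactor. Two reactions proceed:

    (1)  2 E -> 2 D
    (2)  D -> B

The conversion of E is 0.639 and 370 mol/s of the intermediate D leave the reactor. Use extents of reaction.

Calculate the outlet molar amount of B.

67.7 mol/s

Conversion of E: E consumed = 2ξ₁ = 0.639 × 685 → ξ₁ = 218.9 mol/s.
D balance: n_D = 0 + 2ξ₁ − 1ξ₂ = 370 → ξ₂ = (2·218.9 − 370)/1 = 67.72 mol/s.
Outlet amounts (n = n₀ + Σ ν·ξ):
  E: 685 − 2(218.9) = 247.3
  D: 0 + 2(218.9) − 1(67.72) = 370
  B: 0 + 1(67.72) = 67.72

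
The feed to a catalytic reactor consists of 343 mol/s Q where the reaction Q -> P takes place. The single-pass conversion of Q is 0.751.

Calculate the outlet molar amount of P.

258 mol/s

Q reacted = 0.751 × 343 = 257.6 mol/s; ν_Q = −1, so ξ = 257.6/1 = 257.6 mol/s.
Outlet amounts (n = n₀ + ν ξ):
  Q: 343 − 1(257.6) = 85.41
  P: 0 + 1(257.6) = 257.6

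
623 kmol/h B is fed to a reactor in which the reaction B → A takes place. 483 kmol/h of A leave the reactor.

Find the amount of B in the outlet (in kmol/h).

For A: n = n₀ + 1ξ → 483 = 0 + 1ξ, giving ξ = 483 kmol/h.
Outlet amounts (n = n₀ + ν ξ):
  B: 623 − 1(483) = 140
  A: 0 + 1(483) = 483

140 kmol/h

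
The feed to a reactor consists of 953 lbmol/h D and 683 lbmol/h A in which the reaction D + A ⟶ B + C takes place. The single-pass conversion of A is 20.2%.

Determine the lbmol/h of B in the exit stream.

138 lbmol/h

A reacted = 0.202 × 683 = 138 lbmol/h; ν_A = −1, so ξ = 138/1 = 138 lbmol/h.
Outlet amounts (n = n₀ + ν ξ):
  D: 953 − 1(138) = 815
  A: 683 − 1(138) = 545
  B: 0 + 1(138) = 138
  C: 0 + 1(138) = 138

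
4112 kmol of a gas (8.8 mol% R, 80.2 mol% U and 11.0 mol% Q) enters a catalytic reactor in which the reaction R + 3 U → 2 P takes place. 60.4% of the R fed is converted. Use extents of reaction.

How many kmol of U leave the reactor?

R reacted = 0.604 × 361.9 = 218.6 kmol; ν_R = −1, so ξ = 218.6/1 = 218.6 kmol.
Outlet amounts (n = n₀ + ν ξ):
  R: 361.9 − 1(218.6) = 143.3
  U: 3298 − 3(218.6) = 2642
  P: 0 + 2(218.6) = 437.1
  Q: 452.3 (inert)

2640 kmol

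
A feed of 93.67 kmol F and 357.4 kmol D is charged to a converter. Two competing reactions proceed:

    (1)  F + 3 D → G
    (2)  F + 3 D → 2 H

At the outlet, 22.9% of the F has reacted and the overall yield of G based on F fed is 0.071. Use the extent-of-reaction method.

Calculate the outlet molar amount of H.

Yield of G: 1ξ₁ / 93.67 = 0.071 → ξ₁ = 6.651 kmol.
Conversion of F: 1ξ₁ + 1ξ₂ = 0.229 × 93.67 = 21.45 → ξ₂ = 14.8 kmol.
Outlet amounts (n = n₀ + Σ ν·ξ):
  F: 93.67 − 1(6.651) − 1(14.8) = 72.22
  D: 357.4 − 3(6.651) − 3(14.8) = 293
  G: 0 + 1(6.651) = 6.651
  H: 0 + 2(14.8) = 29.6

29.6 kmol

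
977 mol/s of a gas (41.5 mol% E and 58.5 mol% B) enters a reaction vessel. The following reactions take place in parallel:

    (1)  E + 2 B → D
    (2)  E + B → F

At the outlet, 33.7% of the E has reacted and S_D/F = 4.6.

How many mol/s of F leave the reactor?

Conversion of E: E consumed = 0.337 × 405.5 = 136.6 mol/s = 1ξ₁ + 1ξ₂.
Selectivity: 1ξ₁ / (1ξ₂) = 4.6 → ξ₁ = 4.6 ξ₂.
Substitute: (1·4.6 + 1) ξ₂ = 136.6 → ξ₂ = 24.4 mol/s, ξ₁ = 112.2 mol/s.
Outlet amounts (n = n₀ + Σ ν·ξ):
  E: 405.5 − 1(112.2) − 1(24.4) = 268.8
  B: 571.5 − 2(112.2) − 1(24.4) = 322.7
  D: 0 + 1(112.2) = 112.2
  F: 0 + 1(24.4) = 24.4

24.4 mol/s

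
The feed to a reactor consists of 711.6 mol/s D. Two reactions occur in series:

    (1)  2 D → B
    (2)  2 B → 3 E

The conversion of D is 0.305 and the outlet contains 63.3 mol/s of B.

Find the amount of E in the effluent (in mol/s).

Conversion of D: D consumed = 2ξ₁ = 0.305 × 711.6 → ξ₁ = 108.5 mol/s.
B balance: n_B = 0 + 1ξ₁ − 2ξ₂ = 63.3 → ξ₂ = (1·108.5 − 63.3)/2 = 22.61 mol/s.
Outlet amounts (n = n₀ + Σ ν·ξ):
  D: 711.6 − 2(108.5) = 494.6
  B: 0 + 1(108.5) − 2(22.61) = 63.3
  E: 0 + 3(22.61) = 67.83

67.8 mol/s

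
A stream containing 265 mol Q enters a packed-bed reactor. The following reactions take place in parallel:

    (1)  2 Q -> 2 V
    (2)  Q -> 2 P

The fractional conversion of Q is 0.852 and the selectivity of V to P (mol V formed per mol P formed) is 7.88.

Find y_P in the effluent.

Conversion of Q: Q consumed = 0.852 × 265 = 225.8 mol = 2ξ₁ + 1ξ₂.
Selectivity: 2ξ₁ / (2ξ₂) = 7.88 → ξ₁ = 7.88 ξ₂.
Substitute: (2·7.88 + 1) ξ₂ = 225.8 → ξ₂ = 13.47 mol, ξ₁ = 106.2 mol.
Outlet amounts (n = n₀ + Σ ν·ξ):
  Q: 265 − 2(106.2) − 1(13.47) = 39.22
  V: 0 + 2(106.2) = 212.3
  P: 0 + 2(13.47) = 26.94
Total out = 278.5 mol; y_P = 26.94 / 278.5 = 0.09675.

0.0968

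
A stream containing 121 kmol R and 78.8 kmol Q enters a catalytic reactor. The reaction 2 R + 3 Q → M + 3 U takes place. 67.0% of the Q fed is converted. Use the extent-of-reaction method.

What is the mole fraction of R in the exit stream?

Q reacted = 0.67 × 78.8 = 52.8 kmol; ν_Q = −3, so ξ = 52.8/3 = 17.6 kmol.
Outlet amounts (n = n₀ + ν ξ):
  R: 121 − 2(17.6) = 85.8
  Q: 78.8 − 3(17.6) = 26
  M: 0 + 1(17.6) = 17.6
  U: 0 + 3(17.6) = 52.8
Total out = 182.2 kmol; y_R = 85.8 / 182.2 = 0.4709.

0.471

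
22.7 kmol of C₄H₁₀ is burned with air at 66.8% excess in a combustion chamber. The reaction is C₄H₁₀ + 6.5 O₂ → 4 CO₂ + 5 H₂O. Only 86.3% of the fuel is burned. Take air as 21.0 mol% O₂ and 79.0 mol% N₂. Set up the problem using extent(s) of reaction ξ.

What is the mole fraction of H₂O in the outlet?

Stoichiometric O₂ = 6.5 × 22.7 = 147.5 kmol; O₂ fed = 147.5 × 1.668 = 246.1 kmol.
N₂ fed = 246.1 × 79/21 = 925.9 kmol.
Fuel reacted = 0.863 × 22.7 → ξ = 19.59 kmol.
Outlet (n = n₀ + ν ξ):
  C₄H₁₀: 22.7 − 1(19.59) = 3.11
  O₂: 246.1 − 6.5(19.59) = 118.8
  N₂: 925.9 (inert)
  CO₂: 0 + 4(19.59) = 78.36
  H₂O: 0 + 5(19.59) = 97.95
Total out = 1224 kmol; y_H₂O = 97.95 / 1224 = 0.08002.

0.08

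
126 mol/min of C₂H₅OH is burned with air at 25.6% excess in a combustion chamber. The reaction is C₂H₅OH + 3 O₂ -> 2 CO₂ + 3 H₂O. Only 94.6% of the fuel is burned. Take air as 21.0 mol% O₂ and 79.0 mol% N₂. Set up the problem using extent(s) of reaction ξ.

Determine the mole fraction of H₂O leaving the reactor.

0.143

Stoichiometric O₂ = 3 × 126 = 378 mol/min; O₂ fed = 378 × 1.256 = 474.8 mol/min.
N₂ fed = 474.8 × 79/21 = 1786 mol/min.
Fuel reacted = 0.946 × 126 → ξ = 119.2 mol/min.
Outlet (n = n₀ + ν ξ):
  C₂H₅OH: 126 − 1(119.2) = 6.804
  O₂: 474.8 − 3(119.2) = 117.2
  N₂: 1786 (inert)
  CO₂: 0 + 2(119.2) = 238.4
  H₂O: 0 + 3(119.2) = 357.6
Total out = 2506 mol/min; y_H₂O = 357.6 / 2506 = 0.1427.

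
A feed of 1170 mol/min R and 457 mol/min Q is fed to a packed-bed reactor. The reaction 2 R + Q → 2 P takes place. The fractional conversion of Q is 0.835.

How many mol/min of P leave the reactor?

763 mol/min

Q reacted = 0.835 × 457 = 381.6 mol/min; ν_Q = −1, so ξ = 381.6/1 = 381.6 mol/min.
Outlet amounts (n = n₀ + ν ξ):
  R: 1170 − 2(381.6) = 406.8
  Q: 457 − 1(381.6) = 75.41
  P: 0 + 2(381.6) = 763.2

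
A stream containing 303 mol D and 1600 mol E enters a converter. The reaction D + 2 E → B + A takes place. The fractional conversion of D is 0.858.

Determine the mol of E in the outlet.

1080 mol

D reacted = 0.858 × 303 = 260 mol; ν_D = −1, so ξ = 260/1 = 260 mol.
Outlet amounts (n = n₀ + ν ξ):
  D: 303 − 1(260) = 43.03
  E: 1600 − 2(260) = 1080
  B: 0 + 1(260) = 260
  A: 0 + 1(260) = 260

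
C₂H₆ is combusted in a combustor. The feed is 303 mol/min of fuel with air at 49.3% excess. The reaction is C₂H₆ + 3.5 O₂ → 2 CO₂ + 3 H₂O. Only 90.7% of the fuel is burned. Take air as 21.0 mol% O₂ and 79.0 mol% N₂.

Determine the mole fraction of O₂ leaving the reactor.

0.0779

Stoichiometric O₂ = 3.5 × 303 = 1060 mol/min; O₂ fed = 1060 × 1.493 = 1583 mol/min.
N₂ fed = 1583 × 79/21 = 5956 mol/min.
Fuel reacted = 0.907 × 303 → ξ = 274.8 mol/min.
Outlet (n = n₀ + ν ξ):
  C₂H₆: 303 − 1(274.8) = 28.18
  O₂: 1583 − 3.5(274.8) = 621.5
  N₂: 5956 (inert)
  CO₂: 0 + 2(274.8) = 549.6
  H₂O: 0 + 3(274.8) = 824.5
Total out = 7980 mol/min; y_O₂ = 621.5 / 7980 = 0.07788.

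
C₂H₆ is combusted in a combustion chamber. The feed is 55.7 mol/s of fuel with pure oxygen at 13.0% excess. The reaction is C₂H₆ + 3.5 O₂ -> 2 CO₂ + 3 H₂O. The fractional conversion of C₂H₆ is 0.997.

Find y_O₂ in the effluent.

0.0854

Stoichiometric O₂ = 3.5 × 55.7 = 195 mol/s; O₂ fed = 195 × 1.130 = 220.3 mol/s.
Fuel reacted = 0.997 × 55.7 → ξ = 55.53 mol/s.
Outlet (n = n₀ + ν ξ):
  C₂H₆: 55.7 − 1(55.53) = 0.1671
  O₂: 220.3 − 3.5(55.53) = 25.93
  CO₂: 0 + 2(55.53) = 111.1
  H₂O: 0 + 3(55.53) = 166.6
Total out = 303.8 mol/s; y_O₂ = 25.93 / 303.8 = 0.08536.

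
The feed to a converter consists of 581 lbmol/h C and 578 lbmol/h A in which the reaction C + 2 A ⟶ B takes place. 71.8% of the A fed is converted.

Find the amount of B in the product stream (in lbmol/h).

A reacted = 0.718 × 578 = 415 lbmol/h; ν_A = −2, so ξ = 415/2 = 207.5 lbmol/h.
Outlet amounts (n = n₀ + ν ξ):
  C: 581 − 1(207.5) = 373.5
  A: 578 − 2(207.5) = 163
  B: 0 + 1(207.5) = 207.5

208 lbmol/h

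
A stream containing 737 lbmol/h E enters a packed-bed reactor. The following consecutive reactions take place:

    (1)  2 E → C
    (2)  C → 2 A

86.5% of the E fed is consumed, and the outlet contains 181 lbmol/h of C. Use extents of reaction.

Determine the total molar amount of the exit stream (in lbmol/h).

Conversion of E: E consumed = 2ξ₁ = 0.865 × 737 → ξ₁ = 318.8 lbmol/h.
C balance: n_C = 0 + 1ξ₁ − 1ξ₂ = 181 → ξ₂ = (1·318.8 − 181)/1 = 137.8 lbmol/h.
Outlet amounts (n = n₀ + Σ ν·ξ):
  E: 737 − 2(318.8) = 99.5
  C: 0 + 1(318.8) − 1(137.8) = 181
  A: 0 + 2(137.8) = 275.5
Total out = 99.5 + 181 + 275.5 = 556 lbmol/h.

556 lbmol/h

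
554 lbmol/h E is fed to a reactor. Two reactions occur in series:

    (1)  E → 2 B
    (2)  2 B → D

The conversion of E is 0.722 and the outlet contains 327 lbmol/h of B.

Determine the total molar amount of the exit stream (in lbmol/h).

Conversion of E: E consumed = 1ξ₁ = 0.722 × 554 → ξ₁ = 400 lbmol/h.
B balance: n_B = 0 + 2ξ₁ − 2ξ₂ = 327 → ξ₂ = (2·400 − 327)/2 = 236.5 lbmol/h.
Outlet amounts (n = n₀ + Σ ν·ξ):
  E: 554 − 1(400) = 154
  B: 0 + 2(400) − 2(236.5) = 327
  D: 0 + 1(236.5) = 236.5
Total out = 154 + 327 + 236.5 = 717.5 lbmol/h.

718 lbmol/h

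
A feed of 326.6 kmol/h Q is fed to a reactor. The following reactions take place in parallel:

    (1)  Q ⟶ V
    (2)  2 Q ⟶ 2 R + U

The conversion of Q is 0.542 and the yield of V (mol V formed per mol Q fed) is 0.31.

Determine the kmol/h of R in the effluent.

75.8 kmol/h

Yield of V: 1ξ₁ / 326.6 = 0.31 → ξ₁ = 101.2 kmol/h.
Conversion of Q: 1ξ₁ + 2ξ₂ = 0.542 × 326.6 = 177 → ξ₂ = 37.89 kmol/h.
Outlet amounts (n = n₀ + Σ ν·ξ):
  Q: 326.6 − 1(101.2) − 2(37.89) = 149.6
  V: 0 + 1(101.2) = 101.2
  R: 0 + 2(37.89) = 75.77
  U: 0 + 1(37.89) = 37.89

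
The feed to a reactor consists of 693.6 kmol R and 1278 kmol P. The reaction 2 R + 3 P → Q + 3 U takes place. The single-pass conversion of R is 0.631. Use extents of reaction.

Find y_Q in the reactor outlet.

R reacted = 0.631 × 693.6 = 437.7 kmol; ν_R = −2, so ξ = 437.7/2 = 218.8 kmol.
Outlet amounts (n = n₀ + ν ξ):
  R: 693.6 − 2(218.8) = 255.9
  P: 1278 − 3(218.8) = 621.5
  Q: 0 + 1(218.8) = 218.8
  U: 0 + 3(218.8) = 656.5
Total out = 1753 kmol; y_Q = 218.8 / 1753 = 0.1248.

0.125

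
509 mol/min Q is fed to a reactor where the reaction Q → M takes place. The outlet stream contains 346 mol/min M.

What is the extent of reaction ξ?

ξ = 346 mol/min

For M: n = n₀ + 1ξ → 346 = 0 + 1ξ, giving ξ = 346 mol/min.
Outlet amounts (n = n₀ + ν ξ):
  Q: 509 − 1(346) = 163
  M: 0 + 1(346) = 346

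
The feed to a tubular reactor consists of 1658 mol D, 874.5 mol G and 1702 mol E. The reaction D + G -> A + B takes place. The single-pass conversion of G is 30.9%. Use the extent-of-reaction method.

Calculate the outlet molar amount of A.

270 mol

G reacted = 0.309 × 874.5 = 270.2 mol; ν_G = −1, so ξ = 270.2/1 = 270.2 mol.
Outlet amounts (n = n₀ + ν ξ):
  D: 1658 − 1(270.2) = 1388
  G: 874.5 − 1(270.2) = 604.3
  A: 0 + 1(270.2) = 270.2
  B: 0 + 1(270.2) = 270.2
  E: 1702 (inert)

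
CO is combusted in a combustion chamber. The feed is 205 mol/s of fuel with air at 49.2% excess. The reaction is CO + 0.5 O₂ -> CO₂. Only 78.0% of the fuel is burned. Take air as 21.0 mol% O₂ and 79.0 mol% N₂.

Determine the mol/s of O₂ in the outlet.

Stoichiometric O₂ = 0.5 × 205 = 102.5 mol/s; O₂ fed = 102.5 × 1.492 = 152.9 mol/s.
N₂ fed = 152.9 × 79/21 = 575.3 mol/s.
Fuel reacted = 0.78 × 205 → ξ = 159.9 mol/s.
Outlet (n = n₀ + ν ξ):
  CO: 205 − 1(159.9) = 45.1
  O₂: 152.9 − 0.5(159.9) = 72.98
  N₂: 575.3 (inert)
  CO₂: 0 + 1(159.9) = 159.9

73 mol/s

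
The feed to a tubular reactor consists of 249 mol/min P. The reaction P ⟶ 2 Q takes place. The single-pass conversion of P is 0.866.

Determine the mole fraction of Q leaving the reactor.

0.928

P reacted = 0.866 × 249 = 215.6 mol/min; ν_P = −1, so ξ = 215.6/1 = 215.6 mol/min.
Outlet amounts (n = n₀ + ν ξ):
  P: 249 − 1(215.6) = 33.37
  Q: 0 + 2(215.6) = 431.3
Total out = 464.6 mol/min; y_Q = 431.3 / 464.6 = 0.9282.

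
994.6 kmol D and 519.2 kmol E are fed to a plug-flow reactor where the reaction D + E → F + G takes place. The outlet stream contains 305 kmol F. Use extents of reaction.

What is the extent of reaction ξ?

For F: n = n₀ + 1ξ → 305 = 0 + 1ξ, giving ξ = 305 kmol.
Outlet amounts (n = n₀ + ν ξ):
  D: 994.6 − 1(305) = 689.6
  E: 519.2 − 1(305) = 214.2
  F: 0 + 1(305) = 305
  G: 0 + 1(305) = 305

ξ = 305 kmol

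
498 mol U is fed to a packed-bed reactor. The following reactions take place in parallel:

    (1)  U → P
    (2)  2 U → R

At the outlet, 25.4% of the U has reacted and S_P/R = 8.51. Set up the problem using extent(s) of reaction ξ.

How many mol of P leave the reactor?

Conversion of U: U consumed = 0.254 × 498 = 126.5 mol = 1ξ₁ + 2ξ₂.
Selectivity: 1ξ₁ / (1ξ₂) = 8.51 → ξ₁ = 8.51 ξ₂.
Substitute: (1·8.51 + 2) ξ₂ = 126.5 → ξ₂ = 12.04 mol, ξ₁ = 102.4 mol.
Outlet amounts (n = n₀ + Σ ν·ξ):
  U: 498 − 1(102.4) − 2(12.04) = 371.5
  P: 0 + 1(102.4) = 102.4
  R: 0 + 1(12.04) = 12.04

102 mol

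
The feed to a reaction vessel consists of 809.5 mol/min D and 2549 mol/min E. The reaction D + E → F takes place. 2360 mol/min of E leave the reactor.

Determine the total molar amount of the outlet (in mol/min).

3170 mol/min

For E: n = n₀ − 1ξ → 2360 = 2549 − 1ξ, giving ξ = 189 mol/min.
Outlet amounts (n = n₀ + ν ξ):
  D: 809.5 − 1(189) = 620.5
  E: 2549 − 1(189) = 2360
  F: 0 + 1(189) = 189
Total out = 620.5 + 2360 + 189 = 3170 mol/min.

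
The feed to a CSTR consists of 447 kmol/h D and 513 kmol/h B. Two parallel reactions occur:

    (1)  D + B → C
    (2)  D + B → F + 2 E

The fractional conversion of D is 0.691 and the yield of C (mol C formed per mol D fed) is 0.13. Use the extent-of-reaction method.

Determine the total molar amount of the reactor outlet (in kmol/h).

1150 kmol/h

Yield of C: 1ξ₁ / 447 = 0.13 → ξ₁ = 58.11 kmol/h.
Conversion of D: 1ξ₁ + 1ξ₂ = 0.691 × 447 = 308.9 → ξ₂ = 250.8 kmol/h.
Outlet amounts (n = n₀ + Σ ν·ξ):
  D: 447 − 1(58.11) − 1(250.8) = 138.1
  B: 513 − 1(58.11) − 1(250.8) = 204.1
  C: 0 + 1(58.11) = 58.11
  F: 0 + 1(250.8) = 250.8
  E: 0 + 2(250.8) = 501.5
Total out = 138.1 + 204.1 + 58.11 + 250.8 + 501.5 = 1153 kmol/h.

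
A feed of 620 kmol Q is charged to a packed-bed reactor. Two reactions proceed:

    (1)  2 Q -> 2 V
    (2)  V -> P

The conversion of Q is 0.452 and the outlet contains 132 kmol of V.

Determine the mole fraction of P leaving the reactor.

0.239

Conversion of Q: Q consumed = 2ξ₁ = 0.452 × 620 → ξ₁ = 140.1 kmol.
V balance: n_V = 0 + 2ξ₁ − 1ξ₂ = 132 → ξ₂ = (2·140.1 − 132)/1 = 148.2 kmol.
Outlet amounts (n = n₀ + Σ ν·ξ):
  Q: 620 − 2(140.1) = 339.8
  V: 0 + 2(140.1) − 1(148.2) = 132
  P: 0 + 1(148.2) = 148.2
Total out = 620 kmol; y_P = 148.2 / 620 = 0.2391.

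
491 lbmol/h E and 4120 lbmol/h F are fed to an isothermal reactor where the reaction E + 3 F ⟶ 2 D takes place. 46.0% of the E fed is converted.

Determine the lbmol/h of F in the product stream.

E reacted = 0.46 × 491 = 225.9 lbmol/h; ν_E = −1, so ξ = 225.9/1 = 225.9 lbmol/h.
Outlet amounts (n = n₀ + ν ξ):
  E: 491 − 1(225.9) = 265.1
  F: 4120 − 3(225.9) = 3442
  D: 0 + 2(225.9) = 451.7

3440 lbmol/h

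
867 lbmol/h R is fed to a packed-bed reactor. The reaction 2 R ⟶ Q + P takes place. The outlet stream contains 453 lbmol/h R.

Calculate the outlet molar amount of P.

For R: n = n₀ − 2ξ → 453 = 867 − 2ξ, giving ξ = 207 lbmol/h.
Outlet amounts (n = n₀ + ν ξ):
  R: 867 − 2(207) = 453
  Q: 0 + 1(207) = 207
  P: 0 + 1(207) = 207

207 lbmol/h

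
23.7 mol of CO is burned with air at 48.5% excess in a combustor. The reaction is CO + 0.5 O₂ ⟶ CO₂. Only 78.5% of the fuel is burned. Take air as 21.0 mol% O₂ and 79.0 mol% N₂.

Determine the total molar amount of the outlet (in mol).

Stoichiometric O₂ = 0.5 × 23.7 = 11.85 mol; O₂ fed = 11.85 × 1.485 = 17.6 mol.
N₂ fed = 17.6 × 79/21 = 66.2 mol.
Fuel reacted = 0.785 × 23.7 → ξ = 18.6 mol.
Outlet (n = n₀ + ν ξ):
  CO: 23.7 − 1(18.6) = 5.095
  O₂: 17.6 − 0.5(18.6) = 8.295
  N₂: 66.2 (inert)
  CO₂: 0 + 1(18.6) = 18.6
Total out = 5.095 + 8.295 + 66.2 + 18.6 = 98.19 mol.

98.2 mol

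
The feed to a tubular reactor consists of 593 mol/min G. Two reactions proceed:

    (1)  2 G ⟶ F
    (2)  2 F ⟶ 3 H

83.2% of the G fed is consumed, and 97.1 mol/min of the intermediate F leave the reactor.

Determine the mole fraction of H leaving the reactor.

0.533

Conversion of G: G consumed = 2ξ₁ = 0.832 × 593 → ξ₁ = 246.7 mol/min.
F balance: n_F = 0 + 1ξ₁ − 2ξ₂ = 97.1 → ξ₂ = (1·246.7 − 97.1)/2 = 74.79 mol/min.
Outlet amounts (n = n₀ + Σ ν·ξ):
  G: 593 − 2(246.7) = 99.62
  F: 0 + 1(246.7) − 2(74.79) = 97.1
  H: 0 + 3(74.79) = 224.4
Total out = 421.1 mol/min; y_H = 224.4 / 421.1 = 0.5328.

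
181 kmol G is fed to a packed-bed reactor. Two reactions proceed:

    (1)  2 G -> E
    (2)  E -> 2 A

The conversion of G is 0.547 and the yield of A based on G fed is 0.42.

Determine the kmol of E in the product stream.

11.5 kmol

Conversion of G: G consumed = 2ξ₁ = 0.547 × 181 → ξ₁ = 49.5 kmol.
Yield of A: 2ξ₂ / 181 = 0.42 → ξ₂ = 38.01 kmol.
Outlet amounts (n = n₀ + Σ ν·ξ):
  G: 181 − 2(49.5) = 81.99
  E: 0 + 1(49.5) − 1(38.01) = 11.49
  A: 0 + 2(38.01) = 76.02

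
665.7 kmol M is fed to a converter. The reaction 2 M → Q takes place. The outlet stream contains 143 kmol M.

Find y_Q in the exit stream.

For M: n = n₀ − 2ξ → 143 = 665.7 − 2ξ, giving ξ = 261.4 kmol.
Outlet amounts (n = n₀ + ν ξ):
  M: 665.7 − 2(261.4) = 143
  Q: 0 + 1(261.4) = 261.4
Total out = 404.4 kmol; y_Q = 261.4 / 404.4 = 0.6463.

0.646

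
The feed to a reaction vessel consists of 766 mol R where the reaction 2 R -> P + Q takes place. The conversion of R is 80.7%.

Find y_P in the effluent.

0.404

R reacted = 0.807 × 766 = 618.2 mol; ν_R = −2, so ξ = 618.2/2 = 309.1 mol.
Outlet amounts (n = n₀ + ν ξ):
  R: 766 − 2(309.1) = 147.8
  P: 0 + 1(309.1) = 309.1
  Q: 0 + 1(309.1) = 309.1
Total out = 766 mol; y_P = 309.1 / 766 = 0.4035.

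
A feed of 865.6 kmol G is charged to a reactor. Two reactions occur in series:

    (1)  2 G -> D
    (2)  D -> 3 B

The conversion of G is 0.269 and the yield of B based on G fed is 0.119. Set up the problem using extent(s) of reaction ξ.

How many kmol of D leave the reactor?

82.1 kmol

Conversion of G: G consumed = 2ξ₁ = 0.269 × 865.6 → ξ₁ = 116.4 kmol.
Yield of B: 3ξ₂ / 865.6 = 0.119 → ξ₂ = 34.34 kmol.
Outlet amounts (n = n₀ + Σ ν·ξ):
  G: 865.6 − 2(116.4) = 632.8
  D: 0 + 1(116.4) − 1(34.34) = 82.09
  B: 0 + 3(34.34) = 103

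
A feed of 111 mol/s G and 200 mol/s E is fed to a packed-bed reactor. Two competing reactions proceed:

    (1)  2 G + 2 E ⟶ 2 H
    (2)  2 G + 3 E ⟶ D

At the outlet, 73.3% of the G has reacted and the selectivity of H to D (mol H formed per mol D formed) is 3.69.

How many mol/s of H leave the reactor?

52.8 mol/s

Conversion of G: G consumed = 0.733 × 111 = 81.36 mol/s = 2ξ₁ + 2ξ₂.
Selectivity: 2ξ₁ / (1ξ₂) = 3.69 → ξ₁ = 1.845 ξ₂.
Substitute: (2·1.845 + 2) ξ₂ = 81.36 → ξ₂ = 14.3 mol/s, ξ₁ = 26.38 mol/s.
Outlet amounts (n = n₀ + Σ ν·ξ):
  G: 111 − 2(26.38) − 2(14.3) = 29.64
  E: 200 − 2(26.38) − 3(14.3) = 104.3
  H: 0 + 2(26.38) = 52.76
  D: 0 + 1(14.3) = 14.3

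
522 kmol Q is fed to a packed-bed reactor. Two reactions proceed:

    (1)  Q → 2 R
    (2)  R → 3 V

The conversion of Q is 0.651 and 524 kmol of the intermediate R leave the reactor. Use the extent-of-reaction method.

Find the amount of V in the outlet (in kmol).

Conversion of Q: Q consumed = 1ξ₁ = 0.651 × 522 → ξ₁ = 339.8 kmol.
R balance: n_R = 0 + 2ξ₁ − 1ξ₂ = 524 → ξ₂ = (2·339.8 − 524)/1 = 155.6 kmol.
Outlet amounts (n = n₀ + Σ ν·ξ):
  Q: 522 − 1(339.8) = 182.2
  R: 0 + 2(339.8) − 1(155.6) = 524
  V: 0 + 3(155.6) = 466.9

467 kmol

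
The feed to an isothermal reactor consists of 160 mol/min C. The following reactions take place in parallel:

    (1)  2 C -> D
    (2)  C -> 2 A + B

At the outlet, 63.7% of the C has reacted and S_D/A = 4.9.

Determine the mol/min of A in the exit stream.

Conversion of C: C consumed = 0.637 × 160 = 101.9 mol/min = 2ξ₁ + 1ξ₂.
Selectivity: 1ξ₁ / (2ξ₂) = 4.9 → ξ₁ = 9.8 ξ₂.
Substitute: (2·9.8 + 1) ξ₂ = 101.9 → ξ₂ = 4.948 mol/min, ξ₁ = 48.49 mol/min.
Outlet amounts (n = n₀ + Σ ν·ξ):
  C: 160 − 2(48.49) − 1(4.948) = 58.08
  D: 0 + 1(48.49) = 48.49
  A: 0 + 2(4.948) = 9.895
  B: 0 + 1(4.948) = 4.948

9.9 mol/min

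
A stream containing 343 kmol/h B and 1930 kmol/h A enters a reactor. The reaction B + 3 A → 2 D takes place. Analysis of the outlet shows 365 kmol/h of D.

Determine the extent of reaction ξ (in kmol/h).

ξ = 182 kmol/h

For D: n = n₀ + 2ξ → 365 = 0 + 2ξ, giving ξ = 182.5 kmol/h.
Outlet amounts (n = n₀ + ν ξ):
  B: 343 − 1(182.5) = 160.5
  A: 1930 − 3(182.5) = 1382
  D: 0 + 2(182.5) = 365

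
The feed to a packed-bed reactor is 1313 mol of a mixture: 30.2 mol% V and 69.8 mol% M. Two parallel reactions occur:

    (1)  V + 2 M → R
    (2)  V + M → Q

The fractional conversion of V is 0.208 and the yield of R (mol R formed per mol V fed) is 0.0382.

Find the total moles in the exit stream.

Yield of R: 1ξ₁ / 396.5 = 0.0382 → ξ₁ = 15.15 mol.
Conversion of V: 1ξ₁ + 1ξ₂ = 0.208 × 396.5 = 82.48 → ξ₂ = 67.33 mol.
Outlet amounts (n = n₀ + Σ ν·ξ):
  V: 396.5 − 1(15.15) − 1(67.33) = 314
  M: 916.5 − 2(15.15) − 1(67.33) = 818.8
  R: 0 + 1(15.15) = 15.15
  Q: 0 + 1(67.33) = 67.33
Total out = 314 + 818.8 + 15.15 + 67.33 = 1215 mol.

1220 mol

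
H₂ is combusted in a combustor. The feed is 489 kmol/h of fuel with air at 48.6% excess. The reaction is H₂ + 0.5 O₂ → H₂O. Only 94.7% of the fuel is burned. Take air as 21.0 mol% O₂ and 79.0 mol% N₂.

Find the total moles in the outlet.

1990 kmol/h

Stoichiometric O₂ = 0.5 × 489 = 244.5 kmol/h; O₂ fed = 244.5 × 1.486 = 363.3 kmol/h.
N₂ fed = 363.3 × 79/21 = 1367 kmol/h.
Fuel reacted = 0.947 × 489 → ξ = 463.1 kmol/h.
Outlet (n = n₀ + ν ξ):
  H₂: 489 − 1(463.1) = 25.92
  O₂: 363.3 − 0.5(463.1) = 131.8
  N₂: 1367 (inert)
  H₂O: 0 + 1(463.1) = 463.1
Total out = 25.92 + 131.8 + 1367 + 463.1 = 1988 kmol/h.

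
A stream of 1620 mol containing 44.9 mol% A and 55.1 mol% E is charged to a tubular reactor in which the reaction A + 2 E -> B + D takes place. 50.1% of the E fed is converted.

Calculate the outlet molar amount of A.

E reacted = 0.501 × 892.6 = 447.2 mol; ν_E = −2, so ξ = 447.2/2 = 223.6 mol.
Outlet amounts (n = n₀ + ν ξ):
  A: 727.4 − 1(223.6) = 503.8
  E: 892.6 − 2(223.6) = 445.4
  B: 0 + 1(223.6) = 223.6
  D: 0 + 1(223.6) = 223.6

504 mol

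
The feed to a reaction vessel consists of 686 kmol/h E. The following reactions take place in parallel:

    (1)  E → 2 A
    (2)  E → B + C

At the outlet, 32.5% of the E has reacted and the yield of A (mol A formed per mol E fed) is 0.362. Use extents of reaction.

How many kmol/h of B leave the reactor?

Yield of A: 2ξ₁ / 686 = 0.362 → ξ₁ = 124.2 kmol/h.
Conversion of E: 1ξ₁ + 1ξ₂ = 0.325 × 686 = 223 → ξ₂ = 98.78 kmol/h.
Outlet amounts (n = n₀ + Σ ν·ξ):
  E: 686 − 1(124.2) − 1(98.78) = 463
  A: 0 + 2(124.2) = 248.3
  B: 0 + 1(98.78) = 98.78
  C: 0 + 1(98.78) = 98.78

98.8 kmol/h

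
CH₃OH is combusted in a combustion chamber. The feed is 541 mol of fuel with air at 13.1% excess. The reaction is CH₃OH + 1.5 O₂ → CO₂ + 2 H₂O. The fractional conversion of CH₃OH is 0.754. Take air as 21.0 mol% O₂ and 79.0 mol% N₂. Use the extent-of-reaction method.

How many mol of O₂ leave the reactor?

Stoichiometric O₂ = 1.5 × 541 = 811.5 mol; O₂ fed = 811.5 × 1.131 = 917.8 mol.
N₂ fed = 917.8 × 79/21 = 3453 mol.
Fuel reacted = 0.754 × 541 → ξ = 407.9 mol.
Outlet (n = n₀ + ν ξ):
  CH₃OH: 541 − 1(407.9) = 133.1
  O₂: 917.8 − 1.5(407.9) = 305.9
  N₂: 3453 (inert)
  CO₂: 0 + 1(407.9) = 407.9
  H₂O: 0 + 2(407.9) = 815.8

306 mol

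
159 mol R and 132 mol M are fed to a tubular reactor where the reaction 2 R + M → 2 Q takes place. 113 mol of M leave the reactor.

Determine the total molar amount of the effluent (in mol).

For M: n = n₀ − 1ξ → 113 = 132 − 1ξ, giving ξ = 19 mol.
Outlet amounts (n = n₀ + ν ξ):
  R: 159 − 2(19) = 121
  M: 132 − 1(19) = 113
  Q: 0 + 2(19) = 38
Total out = 121 + 113 + 38 = 272 mol.

272 mol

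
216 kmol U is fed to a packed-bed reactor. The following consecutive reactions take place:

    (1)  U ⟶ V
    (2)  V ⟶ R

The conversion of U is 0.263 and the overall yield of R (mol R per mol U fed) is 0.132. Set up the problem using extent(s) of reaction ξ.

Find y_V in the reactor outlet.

Conversion of U: U consumed = 1ξ₁ = 0.263 × 216 → ξ₁ = 56.81 kmol.
Yield of R: 1ξ₂ / 216 = 0.132 → ξ₂ = 28.51 kmol.
Outlet amounts (n = n₀ + Σ ν·ξ):
  U: 216 − 1(56.81) = 159.2
  V: 0 + 1(56.81) − 1(28.51) = 28.3
  R: 0 + 1(28.51) = 28.51
Total out = 216 kmol; y_V = 28.3 / 216 = 0.131.

0.131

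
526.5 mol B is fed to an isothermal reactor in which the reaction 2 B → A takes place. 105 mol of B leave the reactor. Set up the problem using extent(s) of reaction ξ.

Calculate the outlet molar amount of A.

For B: n = n₀ − 2ξ → 105 = 526.5 − 2ξ, giving ξ = 210.8 mol.
Outlet amounts (n = n₀ + ν ξ):
  B: 526.5 − 2(210.8) = 105
  A: 0 + 1(210.8) = 210.8

211 mol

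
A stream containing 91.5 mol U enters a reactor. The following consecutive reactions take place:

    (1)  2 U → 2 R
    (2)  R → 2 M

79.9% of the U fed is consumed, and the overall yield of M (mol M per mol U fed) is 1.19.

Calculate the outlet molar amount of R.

18.7 mol

Conversion of U: U consumed = 2ξ₁ = 0.799 × 91.5 → ξ₁ = 36.55 mol.
Yield of M: 2ξ₂ / 91.5 = 1.19 → ξ₂ = 54.44 mol.
Outlet amounts (n = n₀ + Σ ν·ξ):
  U: 91.5 − 2(36.55) = 18.39
  R: 0 + 2(36.55) − 1(54.44) = 18.67
  M: 0 + 2(54.44) = 108.9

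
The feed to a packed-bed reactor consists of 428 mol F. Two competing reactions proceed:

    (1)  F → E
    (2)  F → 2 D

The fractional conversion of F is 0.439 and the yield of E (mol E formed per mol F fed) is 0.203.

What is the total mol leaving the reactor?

529 mol

Yield of E: 1ξ₁ / 428 = 0.203 → ξ₁ = 86.88 mol.
Conversion of F: 1ξ₁ + 1ξ₂ = 0.439 × 428 = 187.9 → ξ₂ = 101 mol.
Outlet amounts (n = n₀ + Σ ν·ξ):
  F: 428 − 1(86.88) − 1(101) = 240.1
  E: 0 + 1(86.88) = 86.88
  D: 0 + 2(101) = 202
Total out = 240.1 + 86.88 + 202 = 529 mol.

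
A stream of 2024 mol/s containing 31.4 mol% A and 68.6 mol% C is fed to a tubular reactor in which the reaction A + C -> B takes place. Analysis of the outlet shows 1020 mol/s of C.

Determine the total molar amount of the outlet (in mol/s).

For C: n = n₀ − 1ξ → 1020 = 1388 − 1ξ, giving ξ = 368.5 mol/s.
Outlet amounts (n = n₀ + ν ξ):
  A: 635.5 − 1(368.5) = 267.1
  C: 1388 − 1(368.5) = 1020
  B: 0 + 1(368.5) = 368.5
Total out = 267.1 + 1020 + 368.5 = 1656 mol/s.

1660 mol/s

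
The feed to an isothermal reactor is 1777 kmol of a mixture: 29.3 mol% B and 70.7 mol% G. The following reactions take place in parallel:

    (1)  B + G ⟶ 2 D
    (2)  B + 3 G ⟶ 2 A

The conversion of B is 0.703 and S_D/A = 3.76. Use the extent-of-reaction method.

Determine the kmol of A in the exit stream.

154 kmol

Conversion of B: B consumed = 0.703 × 520.7 = 366 kmol = 1ξ₁ + 1ξ₂.
Selectivity: 2ξ₁ / (2ξ₂) = 3.76 → ξ₁ = 3.76 ξ₂.
Substitute: (1·3.76 + 1) ξ₂ = 366 → ξ₂ = 76.9 kmol, ξ₁ = 289.1 kmol.
Outlet amounts (n = n₀ + Σ ν·ξ):
  B: 520.7 − 1(289.1) − 1(76.9) = 154.6
  G: 1256 − 1(289.1) − 3(76.9) = 736.5
  D: 0 + 2(289.1) = 578.3
  A: 0 + 2(76.9) = 153.8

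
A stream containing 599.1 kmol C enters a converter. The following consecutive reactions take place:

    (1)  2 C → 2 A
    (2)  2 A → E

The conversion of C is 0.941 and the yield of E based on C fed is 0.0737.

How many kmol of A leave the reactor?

Conversion of C: C consumed = 2ξ₁ = 0.941 × 599.1 → ξ₁ = 281.9 kmol.
Yield of E: 1ξ₂ / 599.1 = 0.0737 → ξ₂ = 44.15 kmol.
Outlet amounts (n = n₀ + Σ ν·ξ):
  C: 599.1 − 2(281.9) = 35.35
  A: 0 + 2(281.9) − 2(44.15) = 475.4
  E: 0 + 1(44.15) = 44.15

475 kmol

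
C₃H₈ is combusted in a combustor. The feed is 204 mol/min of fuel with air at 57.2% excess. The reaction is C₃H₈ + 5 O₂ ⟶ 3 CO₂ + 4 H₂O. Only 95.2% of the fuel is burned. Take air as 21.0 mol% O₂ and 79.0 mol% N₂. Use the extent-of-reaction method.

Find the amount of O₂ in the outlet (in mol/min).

Stoichiometric O₂ = 5 × 204 = 1020 mol/min; O₂ fed = 1020 × 1.572 = 1603 mol/min.
N₂ fed = 1603 × 79/21 = 6032 mol/min.
Fuel reacted = 0.952 × 204 → ξ = 194.2 mol/min.
Outlet (n = n₀ + ν ξ):
  C₃H₈: 204 − 1(194.2) = 9.792
  O₂: 1603 − 5(194.2) = 632.4
  N₂: 6032 (inert)
  CO₂: 0 + 3(194.2) = 582.6
  H₂O: 0 + 4(194.2) = 776.8

632 mol/min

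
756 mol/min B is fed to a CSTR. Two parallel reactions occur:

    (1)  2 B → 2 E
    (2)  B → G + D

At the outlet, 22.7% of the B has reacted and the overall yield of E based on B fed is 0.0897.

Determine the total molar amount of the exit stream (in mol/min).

860 mol/min

Yield of E: 2ξ₁ / 756 = 0.0897 → ξ₁ = 33.91 mol/min.
Conversion of B: 2ξ₁ + 1ξ₂ = 0.227 × 756 = 171.6 → ξ₂ = 103.8 mol/min.
Outlet amounts (n = n₀ + Σ ν·ξ):
  B: 756 − 2(33.91) − 1(103.8) = 584.4
  E: 0 + 2(33.91) = 67.81
  G: 0 + 1(103.8) = 103.8
  D: 0 + 1(103.8) = 103.8
Total out = 584.4 + 67.81 + 103.8 + 103.8 = 859.8 mol/min.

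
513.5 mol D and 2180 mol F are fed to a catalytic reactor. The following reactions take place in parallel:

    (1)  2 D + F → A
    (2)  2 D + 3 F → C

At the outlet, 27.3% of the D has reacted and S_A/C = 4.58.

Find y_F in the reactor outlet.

Conversion of D: D consumed = 0.273 × 513.5 = 140.2 mol = 2ξ₁ + 2ξ₂.
Selectivity: 1ξ₁ / (1ξ₂) = 4.58 → ξ₁ = 4.58 ξ₂.
Substitute: (2·4.58 + 2) ξ₂ = 140.2 → ξ₂ = 12.56 mol, ξ₁ = 57.53 mol.
Outlet amounts (n = n₀ + Σ ν·ξ):
  D: 513.5 − 2(57.53) − 2(12.56) = 373.3
  F: 2180 − 1(57.53) − 3(12.56) = 2085
  A: 0 + 1(57.53) = 57.53
  C: 0 + 1(12.56) = 12.56
Total out = 2528 mol; y_F = 2085 / 2528 = 0.8246.

0.825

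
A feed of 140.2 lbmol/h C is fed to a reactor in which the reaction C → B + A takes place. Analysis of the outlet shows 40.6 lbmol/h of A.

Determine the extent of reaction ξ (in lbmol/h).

For A: n = n₀ + 1ξ → 40.6 = 0 + 1ξ, giving ξ = 40.6 lbmol/h.
Outlet amounts (n = n₀ + ν ξ):
  C: 140.2 − 1(40.6) = 99.6
  B: 0 + 1(40.6) = 40.6
  A: 0 + 1(40.6) = 40.6

ξ = 40.6 lbmol/h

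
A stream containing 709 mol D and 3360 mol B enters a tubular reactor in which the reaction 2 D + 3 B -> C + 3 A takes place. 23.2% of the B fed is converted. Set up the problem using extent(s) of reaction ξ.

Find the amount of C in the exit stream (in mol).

B reacted = 0.232 × 3360 = 779.5 mol; ν_B = −3, so ξ = 779.5/3 = 259.8 mol.
Outlet amounts (n = n₀ + ν ξ):
  D: 709 − 2(259.8) = 189.3
  B: 3360 − 3(259.8) = 2580
  C: 0 + 1(259.8) = 259.8
  A: 0 + 3(259.8) = 779.5

260 mol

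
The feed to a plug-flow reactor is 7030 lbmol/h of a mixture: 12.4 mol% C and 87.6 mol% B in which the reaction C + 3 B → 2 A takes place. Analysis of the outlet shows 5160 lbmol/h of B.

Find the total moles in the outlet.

6360 lbmol/h

For B: n = n₀ − 3ξ → 5160 = 6158 − 3ξ, giving ξ = 332.8 lbmol/h.
Outlet amounts (n = n₀ + ν ξ):
  C: 871.7 − 1(332.8) = 539
  B: 6158 − 3(332.8) = 5160
  A: 0 + 2(332.8) = 665.5
Total out = 539 + 5160 + 665.5 = 6364 lbmol/h.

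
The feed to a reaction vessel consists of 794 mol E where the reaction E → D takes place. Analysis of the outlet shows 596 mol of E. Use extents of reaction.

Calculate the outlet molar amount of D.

198 mol

For E: n = n₀ − 1ξ → 596 = 794 − 1ξ, giving ξ = 198 mol.
Outlet amounts (n = n₀ + ν ξ):
  E: 794 − 1(198) = 596
  D: 0 + 1(198) = 198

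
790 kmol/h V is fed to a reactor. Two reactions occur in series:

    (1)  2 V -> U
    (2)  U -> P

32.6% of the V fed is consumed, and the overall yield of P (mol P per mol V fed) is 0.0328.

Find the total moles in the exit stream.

Conversion of V: V consumed = 2ξ₁ = 0.326 × 790 → ξ₁ = 128.8 kmol/h.
Yield of P: 1ξ₂ / 790 = 0.0328 → ξ₂ = 25.91 kmol/h.
Outlet amounts (n = n₀ + Σ ν·ξ):
  V: 790 − 2(128.8) = 532.5
  U: 0 + 1(128.8) − 1(25.91) = 102.9
  P: 0 + 1(25.91) = 25.91
Total out = 532.5 + 102.9 + 25.91 = 661.2 kmol/h.

661 kmol/h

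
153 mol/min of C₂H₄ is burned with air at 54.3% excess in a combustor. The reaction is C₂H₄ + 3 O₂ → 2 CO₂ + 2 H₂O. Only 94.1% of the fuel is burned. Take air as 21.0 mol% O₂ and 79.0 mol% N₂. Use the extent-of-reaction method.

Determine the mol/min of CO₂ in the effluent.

288 mol/min

Stoichiometric O₂ = 3 × 153 = 459 mol/min; O₂ fed = 459 × 1.543 = 708.2 mol/min.
N₂ fed = 708.2 × 79/21 = 2664 mol/min.
Fuel reacted = 0.941 × 153 → ξ = 144 mol/min.
Outlet (n = n₀ + ν ξ):
  C₂H₄: 153 − 1(144) = 9.027
  O₂: 708.2 − 3(144) = 276.3
  N₂: 2664 (inert)
  CO₂: 0 + 2(144) = 287.9
  H₂O: 0 + 2(144) = 287.9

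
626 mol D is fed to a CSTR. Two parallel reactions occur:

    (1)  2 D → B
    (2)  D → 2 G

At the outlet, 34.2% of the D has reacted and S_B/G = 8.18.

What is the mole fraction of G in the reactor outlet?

Conversion of D: D consumed = 0.342 × 626 = 214.1 mol = 2ξ₁ + 1ξ₂.
Selectivity: 1ξ₁ / (2ξ₂) = 8.18 → ξ₁ = 16.36 ξ₂.
Substitute: (2·16.36 + 1) ξ₂ = 214.1 → ξ₂ = 6.349 mol, ξ₁ = 103.9 mol.
Outlet amounts (n = n₀ + Σ ν·ξ):
  D: 626 − 2(103.9) − 1(6.349) = 411.9
  B: 0 + 1(103.9) = 103.9
  G: 0 + 2(6.349) = 12.7
Total out = 528.5 mol; y_G = 12.7 / 528.5 = 0.02403.

0.024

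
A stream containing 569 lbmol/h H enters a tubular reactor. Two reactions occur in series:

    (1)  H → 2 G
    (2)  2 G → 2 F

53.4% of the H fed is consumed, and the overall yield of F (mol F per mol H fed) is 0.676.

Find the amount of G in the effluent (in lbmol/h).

223 lbmol/h

Conversion of H: H consumed = 1ξ₁ = 0.534 × 569 → ξ₁ = 303.8 lbmol/h.
Yield of F: 2ξ₂ / 569 = 0.676 → ξ₂ = 192.3 lbmol/h.
Outlet amounts (n = n₀ + Σ ν·ξ):
  H: 569 − 1(303.8) = 265.2
  G: 0 + 2(303.8) − 2(192.3) = 223
  F: 0 + 2(192.3) = 384.6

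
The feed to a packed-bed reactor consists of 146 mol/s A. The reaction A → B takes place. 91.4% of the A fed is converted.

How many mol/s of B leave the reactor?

A reacted = 0.914 × 146 = 133.4 mol/s; ν_A = −1, so ξ = 133.4/1 = 133.4 mol/s.
Outlet amounts (n = n₀ + ν ξ):
  A: 146 − 1(133.4) = 12.56
  B: 0 + 1(133.4) = 133.4

133 mol/s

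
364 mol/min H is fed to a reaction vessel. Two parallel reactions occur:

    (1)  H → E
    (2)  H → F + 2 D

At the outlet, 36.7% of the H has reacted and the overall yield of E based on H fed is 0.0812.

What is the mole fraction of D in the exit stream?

0.364

Yield of E: 1ξ₁ / 364 = 0.0812 → ξ₁ = 29.56 mol/min.
Conversion of H: 1ξ₁ + 1ξ₂ = 0.367 × 364 = 133.6 → ξ₂ = 104 mol/min.
Outlet amounts (n = n₀ + Σ ν·ξ):
  H: 364 − 1(29.56) − 1(104) = 230.4
  E: 0 + 1(29.56) = 29.56
  F: 0 + 1(104) = 104
  D: 0 + 2(104) = 208.1
Total out = 572.1 mol/min; y_D = 208.1 / 572.1 = 0.3637.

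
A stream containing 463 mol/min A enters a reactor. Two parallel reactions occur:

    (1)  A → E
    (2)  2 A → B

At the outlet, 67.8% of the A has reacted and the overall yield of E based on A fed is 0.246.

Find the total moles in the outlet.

Yield of E: 1ξ₁ / 463 = 0.246 → ξ₁ = 113.9 mol/min.
Conversion of A: 1ξ₁ + 2ξ₂ = 0.678 × 463 = 313.9 → ξ₂ = 100 mol/min.
Outlet amounts (n = n₀ + Σ ν·ξ):
  A: 463 − 1(113.9) − 2(100) = 149.1
  E: 0 + 1(113.9) = 113.9
  B: 0 + 1(100) = 100
Total out = 149.1 + 113.9 + 100 = 363 mol/min.

363 mol/min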